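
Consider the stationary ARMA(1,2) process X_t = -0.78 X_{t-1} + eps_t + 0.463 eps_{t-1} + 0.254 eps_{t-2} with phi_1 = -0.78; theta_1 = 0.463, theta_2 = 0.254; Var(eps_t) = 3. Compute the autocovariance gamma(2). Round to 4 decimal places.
\gamma(2) = 3.0467

Multiply the model equation by X_{t-k} and take expectations. With theta_0 = psi_0 = 1 and psi_j the MA(infinity) weights, this gives
  gamma(k) - sum_i phi_i gamma(k-i) = c_k,
  c_k = sigma^2 * sum_{j=k..q} theta_j psi_{j-k}   (c_k = 0 for k > q),
using gamma(-m) = gamma(m).
psi-weights needed (psi_j = theta_j + sum_i phi_i psi_{j-i}):
  psi_1 = theta_1 + phi_1 = 0.463 + (-0.78) = -0.317
  psi_2 = theta_2 + phi_1 psi_1 = 0.254 + (-0.78)(-0.317) = 0.50126
Right-hand sides:
  c_0 = sigma^2 (1 + theta_1 psi_1 + theta_2 psi_2) = 3 * (1 + (0.463)(-0.317) + (0.254)(0.50126)) = 3 * 0.980549 = 2.941647
  c_1 = sigma^2 (theta_1 + theta_2 psi_1) = 3 * (0.463 + (0.254)(-0.317)) = 1.147446
  c_2 = sigma^2 theta_2 = 3 * (0.254) = 0.762
Equations for k = 0 and k = 1 (AR order 1):
  gamma(0) = phi_1 gamma(1) + c_0
  gamma(1) = phi_1 gamma(0) + c_1
Substituting the second into the first: gamma(0) (1 - phi_1^2) = c_0 + phi_1 c_1, so
  gamma(0) = (c_0 + phi_1 c_1) / (1 - phi_1^2) = (2.941647 + (-0.78)(1.147446)) / (1 - (-0.78)^2) = 2.046639 / 0.3916 = 5.226351.
  gamma(1) = phi_1 gamma(0) + c_1 = (-0.78)(5.226351) + (1.147446) = -2.929108.
For k = 2: gamma(2) = phi_1 gamma(1) + c_2
  = (-0.78)(-2.929108) + (0.762) = 3.046704.
Therefore gamma(2) = 3.0467 (to 4 decimal places).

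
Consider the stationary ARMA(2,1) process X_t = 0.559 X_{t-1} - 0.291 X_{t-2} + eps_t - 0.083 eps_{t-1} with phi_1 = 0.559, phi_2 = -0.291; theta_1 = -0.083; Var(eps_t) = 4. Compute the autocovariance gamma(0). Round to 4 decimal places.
\gamma(0) = 5.0289

Multiply the model equation by X_{t-k} and take expectations. With theta_0 = psi_0 = 1 and psi_j the MA(infinity) weights, this gives
  gamma(k) - sum_i phi_i gamma(k-i) = c_k,
  c_k = sigma^2 * sum_{j=k..q} theta_j psi_{j-k}   (c_k = 0 for k > q),
using gamma(-m) = gamma(m).
psi-weights needed (psi_j = theta_j + sum_i phi_i psi_{j-i}):
  psi_1 = theta_1 + phi_1 = -0.083 + (0.559) = 0.476
Right-hand sides:
  c_0 = sigma^2 (1 + theta_1 psi_1) = 4 * (1 + (-0.083)(0.476)) = 4 * 0.960492 = 3.841968
  c_1 = sigma^2 theta_1 = 4 * (-0.083) = -0.332
  c_2 = 0
Equations for k = 0, 1, 2 (AR order 2, c_2 = 0):
  (E0) gamma(0) = phi_1 gamma(1) + phi_2 gamma(2) + c_0
  (E1) gamma(1) = phi_1 gamma(0) + phi_2 gamma(1) + c_1
  (E2) gamma(2) = phi_1 gamma(1) + phi_2 gamma(0)
From (E1): gamma(1) = A gamma(0) + B with
  A = phi_1 / (1 - phi_2) = 0.559 / 1.291 = 0.432998,   B = c_1 / (1 - phi_2) = -0.332 / 1.291 = -0.257165.
Insert (E2) into (E0): gamma(0) (1 - phi_2^2) = phi_1 (1 + phi_2) gamma(1) + c_0.
  phi_1 (1 + phi_2) = (0.559)(0.709) = 0.396331,   1 - phi_2^2 = 0.915319.
Replace gamma(1) by A gamma(0) + B and collect gamma(0):
  gamma(0) [0.915319 - (0.396331)(0.432998)] = (0.396331)(-0.257165) + 3.841968
  gamma(0) * 0.743709 = 3.740046
  gamma(0) = 3.740046 / 0.743709 = 5.028913.
Therefore gamma(0) = 5.0289 (to 4 decimal places).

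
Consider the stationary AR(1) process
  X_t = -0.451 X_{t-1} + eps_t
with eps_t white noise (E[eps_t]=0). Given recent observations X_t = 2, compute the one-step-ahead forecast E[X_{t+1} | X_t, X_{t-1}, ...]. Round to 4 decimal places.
E[X_{t+1} \mid \mathcal F_t] = -0.9020

For an AR(p) model X_t = c + sum_i phi_i X_{t-i} + eps_t, the
one-step-ahead conditional mean is
  E[X_{t+1} | X_t, ...] = c + sum_i phi_i X_{t+1-i}.
Substitute known values:
  E[X_{t+1} | ...] = (-0.451) * (2)
                   = -0.9020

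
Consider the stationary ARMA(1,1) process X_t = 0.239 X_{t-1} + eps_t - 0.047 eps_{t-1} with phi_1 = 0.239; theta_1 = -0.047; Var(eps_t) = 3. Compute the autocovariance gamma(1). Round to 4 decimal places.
\gamma(1) = 0.6040

Multiply the model equation by X_{t-k} and take expectations. With theta_0 = psi_0 = 1 and psi_j the MA(infinity) weights, this gives
  gamma(k) - sum_i phi_i gamma(k-i) = c_k,
  c_k = sigma^2 * sum_{j=k..q} theta_j psi_{j-k}   (c_k = 0 for k > q),
using gamma(-m) = gamma(m).
psi-weights needed (psi_j = theta_j + sum_i phi_i psi_{j-i}):
  psi_1 = theta_1 + phi_1 = -0.047 + (0.239) = 0.192
Right-hand sides:
  c_0 = sigma^2 (1 + theta_1 psi_1) = 3 * (1 + (-0.047)(0.192)) = 3 * 0.990976 = 2.972928
  c_1 = sigma^2 theta_1 = 3 * (-0.047) = -0.141
  c_2 = 0
Equations for k = 0 and k = 1 (AR order 1):
  gamma(0) = phi_1 gamma(1) + c_0
  gamma(1) = phi_1 gamma(0) + c_1
Substituting the second into the first: gamma(0) (1 - phi_1^2) = c_0 + phi_1 c_1, so
  gamma(0) = (c_0 + phi_1 c_1) / (1 - phi_1^2) = (2.972928 + (0.239)(-0.141)) / (1 - (0.239)^2) = 2.939229 / 0.942879 = 3.117292.
  gamma(1) = phi_1 gamma(0) + c_1 = (0.239)(3.117292) + (-0.141) = 0.604033.
Therefore gamma(1) = 0.6040 (to 4 decimal places).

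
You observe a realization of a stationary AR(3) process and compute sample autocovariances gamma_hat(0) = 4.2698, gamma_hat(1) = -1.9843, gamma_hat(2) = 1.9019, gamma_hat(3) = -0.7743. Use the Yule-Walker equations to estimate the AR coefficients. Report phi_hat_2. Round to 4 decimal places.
\hat\phi_{2} = 0.3390

The Yule-Walker equations for an AR(p) process read, in matrix form,
  Gamma_p phi = r_p,   with   (Gamma_p)_{ij} = gamma(|i - j|),
                       (r_p)_i = gamma(i),   i,j = 1..p.
Substitute the sample gammas (Toeplitz matrix and right-hand side of size 3):
  Gamma_p = [[4.2698, -1.9843, 1.9019], [-1.9843, 4.2698, -1.9843], [1.9019, -1.9843, 4.2698]]
  r_p     = [-1.9843, 1.9019, -0.7743]
Written out (R1..R3):
  (R1) 4.2698 phi_1 - 1.9843 phi_2 + 1.9019 phi_3 = -1.9843
  (R2) -1.9843 phi_1 + 4.2698 phi_2 - 1.9843 phi_3 = 1.9019
  (R3) 1.9019 phi_1 - 1.9843 phi_2 + 4.2698 phi_3 = -0.7743
Gaussian elimination:
  R2 <- R2 - (-1.9843/4.2698) R1 = R2 - (-0.464729) R1:  3.347638 phi_2 - 1.100432 phi_3 = 0.979738
  R3 <- R3 - (1.9019/4.2698) R1 = R3 - (0.445431) R1:  -1.100432 phi_2 + 3.422635 phi_3 = 0.109568
  R3 <- R3 - (-1.100432/3.347638) R2 = R3 - (-0.328719) R2:  3.060903 phi_3 = 0.431627
Back-substitution:
  phi_hat_3 = 0.431627 / 3.060903 = 0.141013
  phi_hat_2 = (0.979738 - (-1.100432)(0.141013)) / 3.347638 = 0.339019
  phi_hat_1 = (-1.9843 - (-1.9843)(0.339019) - (1.9019)(0.141013)) / 4.2698 = -0.369988
So phi_hat = [-0.3700, 0.3390, 0.1410].
Therefore phi_hat_2 = 0.3390.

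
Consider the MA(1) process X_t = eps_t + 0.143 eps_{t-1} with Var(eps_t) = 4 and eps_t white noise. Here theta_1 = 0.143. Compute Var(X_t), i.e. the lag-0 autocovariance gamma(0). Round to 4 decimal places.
\gamma(0) = 4.0818

For an MA(q) process X_t = eps_t + sum_i theta_i eps_{t-i} with
Var(eps_t) = sigma^2, the variance is
  gamma(0) = sigma^2 * (1 + sum_i theta_i^2).
  sum_i theta_i^2 = (0.143)^2 = 0.020449.
  gamma(0) = 4 * (1 + 0.020449) = 4 * 1.020449 = 4.081796, which rounds to 4.0818.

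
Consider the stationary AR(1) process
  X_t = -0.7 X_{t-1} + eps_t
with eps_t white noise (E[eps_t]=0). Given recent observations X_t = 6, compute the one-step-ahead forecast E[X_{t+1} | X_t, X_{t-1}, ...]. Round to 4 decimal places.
E[X_{t+1} \mid \mathcal F_t] = -4.2000

For an AR(p) model X_t = c + sum_i phi_i X_{t-i} + eps_t, the
one-step-ahead conditional mean is
  E[X_{t+1} | X_t, ...] = c + sum_i phi_i X_{t+1-i}.
Substitute known values:
  E[X_{t+1} | ...] = (-0.7) * (6)
                   = -4.2000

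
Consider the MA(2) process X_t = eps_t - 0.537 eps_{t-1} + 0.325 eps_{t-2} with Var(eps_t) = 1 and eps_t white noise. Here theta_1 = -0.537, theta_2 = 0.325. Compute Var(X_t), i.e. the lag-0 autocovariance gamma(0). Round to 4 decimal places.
\gamma(0) = 1.3940

For an MA(q) process X_t = eps_t + sum_i theta_i eps_{t-i} with
Var(eps_t) = sigma^2, the variance is
  gamma(0) = sigma^2 * (1 + sum_i theta_i^2).
  sum_i theta_i^2 = (-0.537)^2 + (0.325)^2 = 0.288369 + 0.105625 = 0.393994.
  gamma(0) = 1 * (1 + 0.393994) = 1 * 1.393994 = 1.393994, which rounds to 1.3940.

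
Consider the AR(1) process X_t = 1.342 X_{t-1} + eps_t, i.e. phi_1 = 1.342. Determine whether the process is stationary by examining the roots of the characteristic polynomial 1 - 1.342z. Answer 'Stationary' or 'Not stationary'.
\text{Not stationary}

The AR(p) characteristic polynomial is P(z) = 1 - 1.342z.
Stationarity requires all roots to lie outside the unit circle, i.e. |z| > 1 for every root.
This is linear in z: 1 + (-1.342) z = 0  =>  z = -1/(-1.342) = 0.745156,  |z| = 0.745156.
Moduli of all roots: 0.7452.
All moduli strictly greater than 1? No.
Verdict: Not stationary.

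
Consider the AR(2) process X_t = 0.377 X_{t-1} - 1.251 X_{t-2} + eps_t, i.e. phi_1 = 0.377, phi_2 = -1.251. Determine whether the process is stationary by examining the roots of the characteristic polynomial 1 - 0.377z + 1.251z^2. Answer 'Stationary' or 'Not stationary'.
\text{Not stationary}

The AR(p) characteristic polynomial is P(z) = 1 - 0.377z + 1.251z^2.
Stationarity requires all roots to lie outside the unit circle, i.e. |z| > 1 for every root.
Set 1 + (-0.377) z + (1.251) z^2 = 0, i.e. a z^2 + b z + c = 0 with a = 1.251, b = -0.377, c = 1.
Discriminant D = b^2 - 4ac = (-0.377)^2 - 4*(1.251)*1 = 0.142129 - (5.004) = -4.861871.
D < 0, so the roots are the complex-conjugate pair z = (-b +/- i sqrt(-D)) / (2a) = 0.1507 +/- 0.8813i.
For a conjugate pair |z|^2 = z * conj(z) = (product of roots) = c/a = 1/(1.251) = 0.799361, so |z| = sqrt(0.799361) = 0.8941 for both roots.
Moduli of all roots: 0.8941, 0.8941.
All moduli strictly greater than 1? No.
Verdict: Not stationary.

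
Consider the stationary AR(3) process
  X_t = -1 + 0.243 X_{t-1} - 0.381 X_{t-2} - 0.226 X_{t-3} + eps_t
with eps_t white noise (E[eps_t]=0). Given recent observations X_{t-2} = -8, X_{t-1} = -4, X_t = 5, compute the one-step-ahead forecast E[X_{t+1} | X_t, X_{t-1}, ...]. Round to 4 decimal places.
E[X_{t+1} \mid \mathcal F_t] = 3.5470

For an AR(p) model X_t = c + sum_i phi_i X_{t-i} + eps_t, the
one-step-ahead conditional mean is
  E[X_{t+1} | X_t, ...] = c + sum_i phi_i X_{t+1-i}.
Substitute known values:
  E[X_{t+1} | ...] = -1 + (0.243) * (5) + (-0.381) * (-4) + (-0.226) * (-8)
                   = 3.5470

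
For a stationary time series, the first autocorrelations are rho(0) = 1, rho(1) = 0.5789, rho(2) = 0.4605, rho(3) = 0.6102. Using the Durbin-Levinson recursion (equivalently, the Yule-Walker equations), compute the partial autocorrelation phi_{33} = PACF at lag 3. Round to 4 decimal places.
\phi_{33} = 0.4440

The PACF at lag k is phi_{kk}, the last component of the solution
to the Yule-Walker system G_k phi = r_k where
  (G_k)_{ij} = rho(|i - j|), (r_k)_i = rho(i), i,j = 1..k.
Equivalently, Durbin-Levinson gives phi_{kk} iteratively:
  phi_{11} = rho(1)
  phi_{kk} = [rho(k) - sum_{j=1..k-1} phi_{k-1,j} rho(k-j)]
            / [1 - sum_{j=1..k-1} phi_{k-1,j} rho(j)],
  phi_{k,j} = phi_{k-1,j} - phi_{kk} phi_{k-1,k-j},  j = 1..k-1.
Step k = 1:
  phi_11 = rho(1) = 0.5789.
Step k = 2:
  phi_22 = [rho(2) - phi_11 rho(1)] / [1 - phi_11 rho(1)] = [0.4605 - (0.5789)(0.5789)] / [1 - (0.5789)(0.5789)]
         = 0.12537479 / 0.66487479 = 0.188569.
  Update: phi_21 = phi_11 - phi_22 phi_11 = 0.5789 - (0.188569)(0.5789) = 0.469737.
Step k = 3:
  phi_33 = [rho(3) - phi_21 rho(2) - phi_22 rho(1)] / [1 - phi_21 rho(1) - phi_22 rho(2)]
    numerator   = 0.6102 - (0.469737)(0.4605) - (0.188569)(0.5789) = 0.28472332
    denominator = 1 - (0.469737)(0.5789) - (0.188569)(0.4605) = 0.64123299
  phi_33 = 0.28472332 / 0.64123299 = 0.444.
Therefore phi_{33} = 0.4440.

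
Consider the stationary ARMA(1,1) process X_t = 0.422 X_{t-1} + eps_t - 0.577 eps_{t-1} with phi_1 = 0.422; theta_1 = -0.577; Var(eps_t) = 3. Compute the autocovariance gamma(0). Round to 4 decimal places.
\gamma(0) = 3.0877

Multiply the model equation by X_{t-k} and take expectations. With theta_0 = psi_0 = 1 and psi_j the MA(infinity) weights, this gives
  gamma(k) - sum_i phi_i gamma(k-i) = c_k,
  c_k = sigma^2 * sum_{j=k..q} theta_j psi_{j-k}   (c_k = 0 for k > q),
using gamma(-m) = gamma(m).
psi-weights needed (psi_j = theta_j + sum_i phi_i psi_{j-i}):
  psi_1 = theta_1 + phi_1 = -0.577 + (0.422) = -0.155
Right-hand sides:
  c_0 = sigma^2 (1 + theta_1 psi_1) = 3 * (1 + (-0.577)(-0.155)) = 3 * 1.089435 = 3.268305
  c_1 = sigma^2 theta_1 = 3 * (-0.577) = -1.731
  c_2 = 0
Equations for k = 0 and k = 1 (AR order 1):
  gamma(0) = phi_1 gamma(1) + c_0
  gamma(1) = phi_1 gamma(0) + c_1
Substituting the second into the first: gamma(0) (1 - phi_1^2) = c_0 + phi_1 c_1, so
  gamma(0) = (c_0 + phi_1 c_1) / (1 - phi_1^2) = (3.268305 + (0.422)(-1.731)) / (1 - (0.422)^2) = 2.537823 / 0.821916 = 3.087691.
Therefore gamma(0) = 3.0877 (to 4 decimal places).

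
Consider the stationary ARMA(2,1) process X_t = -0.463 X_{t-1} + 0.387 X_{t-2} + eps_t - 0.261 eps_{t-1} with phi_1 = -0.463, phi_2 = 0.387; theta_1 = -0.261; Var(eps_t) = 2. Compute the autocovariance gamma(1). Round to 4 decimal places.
\gamma(1) = -6.9007

Multiply the model equation by X_{t-k} and take expectations. With theta_0 = psi_0 = 1 and psi_j the MA(infinity) weights, this gives
  gamma(k) - sum_i phi_i gamma(k-i) = c_k,
  c_k = sigma^2 * sum_{j=k..q} theta_j psi_{j-k}   (c_k = 0 for k > q),
using gamma(-m) = gamma(m).
psi-weights needed (psi_j = theta_j + sum_i phi_i psi_{j-i}):
  psi_1 = theta_1 + phi_1 = -0.261 + (-0.463) = -0.724
Right-hand sides:
  c_0 = sigma^2 (1 + theta_1 psi_1) = 2 * (1 + (-0.261)(-0.724)) = 2 * 1.188964 = 2.377928
  c_1 = sigma^2 theta_1 = 2 * (-0.261) = -0.522
  c_2 = 0
Equations for k = 0, 1, 2 (AR order 2, c_2 = 0):
  (E0) gamma(0) = phi_1 gamma(1) + phi_2 gamma(2) + c_0
  (E1) gamma(1) = phi_1 gamma(0) + phi_2 gamma(1) + c_1
  (E2) gamma(2) = phi_1 gamma(1) + phi_2 gamma(0)
From (E1): gamma(1) = A gamma(0) + B with
  A = phi_1 / (1 - phi_2) = -0.463 / 0.613 = -0.755302,   B = c_1 / (1 - phi_2) = -0.522 / 0.613 = -0.85155.
Insert (E2) into (E0): gamma(0) (1 - phi_2^2) = phi_1 (1 + phi_2) gamma(1) + c_0.
  phi_1 (1 + phi_2) = (-0.463)(1.387) = -0.642181,   1 - phi_2^2 = 0.850231.
Replace gamma(1) by A gamma(0) + B and collect gamma(0):
  gamma(0) [0.850231 - (-0.642181)(-0.755302)] = (-0.642181)(-0.85155) + 2.377928
  gamma(0) * 0.365191 = 2.924777
  gamma(0) = 2.924777 / 0.365191 = 8.008907.
  gamma(1) = A gamma(0) + B = (-0.755302)(8.008907) + (-0.85155) = -6.900692.
Therefore gamma(1) = -6.9007 (to 4 decimal places).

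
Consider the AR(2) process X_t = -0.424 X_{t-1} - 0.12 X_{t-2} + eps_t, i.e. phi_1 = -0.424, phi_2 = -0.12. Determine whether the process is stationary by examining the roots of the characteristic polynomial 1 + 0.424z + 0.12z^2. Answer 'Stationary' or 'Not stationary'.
\text{Stationary}

The AR(p) characteristic polynomial is P(z) = 1 + 0.424z + 0.12z^2.
Stationarity requires all roots to lie outside the unit circle, i.e. |z| > 1 for every root.
Set 1 + (0.424) z + (0.12) z^2 = 0, i.e. a z^2 + b z + c = 0 with a = 0.12, b = 0.424, c = 1.
Discriminant D = b^2 - 4ac = (0.424)^2 - 4*(0.12)*1 = 0.179776 - (0.48) = -0.300224.
D < 0, so the roots are the complex-conjugate pair z = (-b +/- i sqrt(-D)) / (2a) = -1.7667 +/- 2.283i.
For a conjugate pair |z|^2 = z * conj(z) = (product of roots) = c/a = 1/(0.12) = 8.333333, so |z| = sqrt(8.333333) = 2.8868 for both roots.
Moduli of all roots: 2.8868, 2.8868.
All moduli strictly greater than 1? Yes.
Verdict: Stationary.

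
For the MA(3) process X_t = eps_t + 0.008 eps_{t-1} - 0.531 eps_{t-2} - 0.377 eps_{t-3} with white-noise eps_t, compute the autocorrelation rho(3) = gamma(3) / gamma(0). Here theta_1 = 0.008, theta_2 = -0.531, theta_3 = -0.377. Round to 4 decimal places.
\rho(3) = -0.2647

For an MA(q) process with theta_0 = 1, the autocovariance is
  gamma(k) = sigma^2 * sum_{i=0..q-k} theta_i * theta_{i+k},
and rho(k) = gamma(k) / gamma(0). Sigma^2 cancels.
  numerator   = (1)*(-0.377) = -0.377.
  denominator = (1)^2 + (0.008)^2 + (-0.531)^2 + (-0.377)^2 = 1.424154.
  rho(3) = -0.377 / 1.424154 = -0.2647.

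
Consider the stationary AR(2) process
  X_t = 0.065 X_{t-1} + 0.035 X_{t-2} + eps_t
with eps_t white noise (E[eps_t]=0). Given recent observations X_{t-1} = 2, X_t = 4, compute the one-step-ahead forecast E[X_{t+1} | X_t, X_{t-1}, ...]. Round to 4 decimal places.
E[X_{t+1} \mid \mathcal F_t] = 0.3300

For an AR(p) model X_t = c + sum_i phi_i X_{t-i} + eps_t, the
one-step-ahead conditional mean is
  E[X_{t+1} | X_t, ...] = c + sum_i phi_i X_{t+1-i}.
Substitute known values:
  E[X_{t+1} | ...] = (0.065) * (4) + (0.035) * (2)
                   = 0.3300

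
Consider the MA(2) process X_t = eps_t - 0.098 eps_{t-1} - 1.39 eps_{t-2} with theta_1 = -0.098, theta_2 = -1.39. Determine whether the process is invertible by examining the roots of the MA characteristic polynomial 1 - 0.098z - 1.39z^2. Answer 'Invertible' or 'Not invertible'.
\text{Not invertible}

The MA(q) characteristic polynomial is P(z) = 1 - 0.098z - 1.39z^2.
Invertibility requires all roots to lie outside the unit circle, i.e. |z| > 1 for every root.
Set 1 + (-0.098) z + (-1.39) z^2 = 0, i.e. a z^2 + b z + c = 0 with a = -1.39, b = -0.098, c = 1.
Discriminant D = b^2 - 4ac = (-0.098)^2 - 4*(-1.39)*1 = 0.009604 - (-5.56) = 5.569604.
D >= 0, so the roots are real: z = (-b +/- sqrt(D)) / (2a) = (0.098 +/- 2.360001) / (-2.78).
  z_1 = (0.098 + 2.360001) / (-2.78) = -0.8842,   |z_1| = 0.8842.
  z_2 = (0.098 - 2.360001) / (-2.78) = 0.8137,   |z_2| = 0.8137.
Moduli of all roots: 0.8842, 0.8137.
All moduli strictly greater than 1? No.
Verdict: Not invertible.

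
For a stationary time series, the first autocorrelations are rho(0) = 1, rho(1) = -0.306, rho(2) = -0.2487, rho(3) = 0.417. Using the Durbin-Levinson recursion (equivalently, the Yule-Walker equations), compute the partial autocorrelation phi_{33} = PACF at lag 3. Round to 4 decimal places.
\phi_{33} = 0.2530

The PACF at lag k is phi_{kk}, the last component of the solution
to the Yule-Walker system G_k phi = r_k where
  (G_k)_{ij} = rho(|i - j|), (r_k)_i = rho(i), i,j = 1..k.
Equivalently, Durbin-Levinson gives phi_{kk} iteratively:
  phi_{11} = rho(1)
  phi_{kk} = [rho(k) - sum_{j=1..k-1} phi_{k-1,j} rho(k-j)]
            / [1 - sum_{j=1..k-1} phi_{k-1,j} rho(j)],
  phi_{k,j} = phi_{k-1,j} - phi_{kk} phi_{k-1,k-j},  j = 1..k-1.
Step k = 1:
  phi_11 = rho(1) = -0.306.
Step k = 2:
  phi_22 = [rho(2) - phi_11 rho(1)] / [1 - phi_11 rho(1)] = [-0.2487 - (-0.306)(-0.306)] / [1 - (-0.306)(-0.306)]
         = -0.342336 / 0.906364 = -0.377703.
  Update: phi_21 = phi_11 - phi_22 phi_11 = -0.306 - (-0.377703)(-0.306) = -0.421577.
Step k = 3:
  phi_33 = [rho(3) - phi_21 rho(2) - phi_22 rho(1)] / [1 - phi_21 rho(1) - phi_22 rho(2)]
    numerator   = 0.417 - (-0.421577)(-0.2487) - (-0.377703)(-0.306) = 0.19657682
    denominator = 1 - (-0.421577)(-0.306) - (-0.377703)(-0.2487) = 0.77706282
  phi_33 = 0.19657682 / 0.77706282 = 0.253.
Therefore phi_{33} = 0.2530.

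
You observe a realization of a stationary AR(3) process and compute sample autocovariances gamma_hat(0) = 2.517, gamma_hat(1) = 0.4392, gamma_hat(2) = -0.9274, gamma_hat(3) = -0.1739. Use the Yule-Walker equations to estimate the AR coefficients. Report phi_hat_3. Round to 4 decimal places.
\hat\phi_{3} = 0.1160

The Yule-Walker equations for an AR(p) process read, in matrix form,
  Gamma_p phi = r_p,   with   (Gamma_p)_{ij} = gamma(|i - j|),
                       (r_p)_i = gamma(i),   i,j = 1..p.
Substitute the sample gammas (Toeplitz matrix and right-hand side of size 3):
  Gamma_p = [[2.517, 0.4392, -0.9274], [0.4392, 2.517, 0.4392], [-0.9274, 0.4392, 2.517]]
  r_p     = [0.4392, -0.9274, -0.1739]
Written out (R1..R3):
  (R1) 2.517 phi_1 + 0.4392 phi_2 - 0.9274 phi_3 = 0.4392
  (R2) 0.4392 phi_1 + 2.517 phi_2 + 0.4392 phi_3 = -0.9274
  (R3) -0.9274 phi_1 + 0.4392 phi_2 + 2.517 phi_3 = -0.1739
Gaussian elimination:
  R2 <- R2 - (0.4392/2.517) R1 = R2 - (0.174493) R1:  2.440362 phi_2 + 0.601025 phi_3 = -1.004038
  R3 <- R3 - (-0.9274/2.517) R1 = R3 - (-0.368455) R1:  0.601025 phi_2 + 2.175295 phi_3 = -0.012075
  R3 <- R3 - (0.601025/2.440362) R2 = R3 - (0.246285) R2:  2.027272 phi_3 = 0.235205
Back-substitution:
  phi_hat_3 = 0.235205 / 2.027272 = 0.11602
  phi_hat_2 = (-1.004038 - (0.601025)(0.11602)) / 2.440362 = -0.440004
  phi_hat_1 = (0.4392 - (0.4392)(-0.440004) - (-0.9274)(0.11602)) / 2.517 = 0.294019
So phi_hat = [0.2940, -0.4400, 0.1160].
Therefore phi_hat_3 = 0.1160.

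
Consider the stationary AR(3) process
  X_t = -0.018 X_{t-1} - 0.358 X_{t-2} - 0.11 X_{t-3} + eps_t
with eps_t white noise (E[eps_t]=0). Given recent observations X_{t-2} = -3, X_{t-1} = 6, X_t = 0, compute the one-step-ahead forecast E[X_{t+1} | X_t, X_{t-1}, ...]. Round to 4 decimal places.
E[X_{t+1} \mid \mathcal F_t] = -1.8180

For an AR(p) model X_t = c + sum_i phi_i X_{t-i} + eps_t, the
one-step-ahead conditional mean is
  E[X_{t+1} | X_t, ...] = c + sum_i phi_i X_{t+1-i}.
Substitute known values:
  E[X_{t+1} | ...] = (-0.018) * (0) + (-0.358) * (6) + (-0.11) * (-3)
                   = -1.8180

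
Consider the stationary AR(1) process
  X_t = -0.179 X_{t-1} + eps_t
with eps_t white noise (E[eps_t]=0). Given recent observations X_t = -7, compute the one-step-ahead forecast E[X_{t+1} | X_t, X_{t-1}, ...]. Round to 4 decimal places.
E[X_{t+1} \mid \mathcal F_t] = 1.2530

For an AR(p) model X_t = c + sum_i phi_i X_{t-i} + eps_t, the
one-step-ahead conditional mean is
  E[X_{t+1} | X_t, ...] = c + sum_i phi_i X_{t+1-i}.
Substitute known values:
  E[X_{t+1} | ...] = (-0.179) * (-7)
                   = 1.2530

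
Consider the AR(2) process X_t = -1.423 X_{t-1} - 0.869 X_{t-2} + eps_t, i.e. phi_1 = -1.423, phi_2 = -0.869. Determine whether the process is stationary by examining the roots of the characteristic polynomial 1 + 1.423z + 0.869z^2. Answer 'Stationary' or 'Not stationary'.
\text{Stationary}

The AR(p) characteristic polynomial is P(z) = 1 + 1.423z + 0.869z^2.
Stationarity requires all roots to lie outside the unit circle, i.e. |z| > 1 for every root.
Set 1 + (1.423) z + (0.869) z^2 = 0, i.e. a z^2 + b z + c = 0 with a = 0.869, b = 1.423, c = 1.
Discriminant D = b^2 - 4ac = (1.423)^2 - 4*(0.869)*1 = 2.024929 - (3.476) = -1.451071.
D < 0, so the roots are the complex-conjugate pair z = (-b +/- i sqrt(-D)) / (2a) = -0.8188 +/- 0.6931i.
For a conjugate pair |z|^2 = z * conj(z) = (product of roots) = c/a = 1/(0.869) = 1.150748, so |z| = sqrt(1.150748) = 1.0727 for both roots.
Moduli of all roots: 1.0727, 1.0727.
All moduli strictly greater than 1? Yes.
Verdict: Stationary.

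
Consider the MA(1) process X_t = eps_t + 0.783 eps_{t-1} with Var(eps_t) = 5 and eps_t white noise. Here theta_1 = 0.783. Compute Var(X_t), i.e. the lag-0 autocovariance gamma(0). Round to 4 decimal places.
\gamma(0) = 8.0654

For an MA(q) process X_t = eps_t + sum_i theta_i eps_{t-i} with
Var(eps_t) = sigma^2, the variance is
  gamma(0) = sigma^2 * (1 + sum_i theta_i^2).
  sum_i theta_i^2 = (0.783)^2 = 0.613089.
  gamma(0) = 5 * (1 + 0.613089) = 5 * 1.613089 = 8.065445, which rounds to 8.0654.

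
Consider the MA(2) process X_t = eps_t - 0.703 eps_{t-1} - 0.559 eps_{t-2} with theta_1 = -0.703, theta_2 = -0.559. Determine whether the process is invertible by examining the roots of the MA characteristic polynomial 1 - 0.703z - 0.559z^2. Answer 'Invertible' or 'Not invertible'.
\text{Not invertible}

The MA(q) characteristic polynomial is P(z) = 1 - 0.703z - 0.559z^2.
Invertibility requires all roots to lie outside the unit circle, i.e. |z| > 1 for every root.
Set 1 + (-0.703) z + (-0.559) z^2 = 0, i.e. a z^2 + b z + c = 0 with a = -0.559, b = -0.703, c = 1.
Discriminant D = b^2 - 4ac = (-0.703)^2 - 4*(-0.559)*1 = 0.494209 - (-2.236) = 2.730209.
D >= 0, so the roots are real: z = (-b +/- sqrt(D)) / (2a) = (0.703 +/- 1.652334) / (-1.118).
  z_1 = (0.703 + 1.652334) / (-1.118) = -2.1067,   |z_1| = 2.1067.
  z_2 = (0.703 - 1.652334) / (-1.118) = 0.8491,   |z_2| = 0.8491.
Moduli of all roots: 2.1067, 0.8491.
All moduli strictly greater than 1? No.
Verdict: Not invertible.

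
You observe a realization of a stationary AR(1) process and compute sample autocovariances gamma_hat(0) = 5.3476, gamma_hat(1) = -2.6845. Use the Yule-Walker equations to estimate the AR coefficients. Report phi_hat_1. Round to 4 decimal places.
\hat\phi_{1} = -0.5020

The Yule-Walker equations for an AR(p) process read, in matrix form,
  Gamma_p phi = r_p,   with   (Gamma_p)_{ij} = gamma(|i - j|),
                       (r_p)_i = gamma(i),   i,j = 1..p.
Substitute the sample gammas (Toeplitz matrix and right-hand side of size 1):
  Gamma_p = [[5.3476]]
  r_p     = [-2.6845]
With p = 1 this is the single equation gamma(0) phi_1 = gamma(1):
  phi_hat_1 = gamma(1) / gamma(0) = -2.6845 / 5.3476 = -0.5020.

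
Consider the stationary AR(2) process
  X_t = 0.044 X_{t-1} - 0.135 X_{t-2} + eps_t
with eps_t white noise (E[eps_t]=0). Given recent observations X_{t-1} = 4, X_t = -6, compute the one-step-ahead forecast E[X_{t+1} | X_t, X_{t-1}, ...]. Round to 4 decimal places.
E[X_{t+1} \mid \mathcal F_t] = -0.8040

For an AR(p) model X_t = c + sum_i phi_i X_{t-i} + eps_t, the
one-step-ahead conditional mean is
  E[X_{t+1} | X_t, ...] = c + sum_i phi_i X_{t+1-i}.
Substitute known values:
  E[X_{t+1} | ...] = (0.044) * (-6) + (-0.135) * (4)
                   = -0.8040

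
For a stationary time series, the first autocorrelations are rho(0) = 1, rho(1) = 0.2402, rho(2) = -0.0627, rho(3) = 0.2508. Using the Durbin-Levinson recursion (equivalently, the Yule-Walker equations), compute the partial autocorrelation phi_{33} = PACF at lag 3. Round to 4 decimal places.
\phi_{33} = 0.3220

The PACF at lag k is phi_{kk}, the last component of the solution
to the Yule-Walker system G_k phi = r_k where
  (G_k)_{ij} = rho(|i - j|), (r_k)_i = rho(i), i,j = 1..k.
Equivalently, Durbin-Levinson gives phi_{kk} iteratively:
  phi_{11} = rho(1)
  phi_{kk} = [rho(k) - sum_{j=1..k-1} phi_{k-1,j} rho(k-j)]
            / [1 - sum_{j=1..k-1} phi_{k-1,j} rho(j)],
  phi_{k,j} = phi_{k-1,j} - phi_{kk} phi_{k-1,k-j},  j = 1..k-1.
Step k = 1:
  phi_11 = rho(1) = 0.2402.
Step k = 2:
  phi_22 = [rho(2) - phi_11 rho(1)] / [1 - phi_11 rho(1)] = [-0.0627 - (0.2402)(0.2402)] / [1 - (0.2402)(0.2402)]
         = -0.12039604 / 0.94230396 = -0.127768.
  Update: phi_21 = phi_11 - phi_22 phi_11 = 0.2402 - (-0.127768)(0.2402) = 0.27089.
Step k = 3:
  phi_33 = [rho(3) - phi_21 rho(2) - phi_22 rho(1)] / [1 - phi_21 rho(1) - phi_22 rho(2)]
    numerator   = 0.2508 - (0.27089)(-0.0627) - (-0.127768)(0.2402) = 0.2984746
    denominator = 1 - (0.27089)(0.2402) - (-0.127768)(-0.0627) = 0.92692123
  phi_33 = 0.2984746 / 0.92692123 = 0.322.
Therefore phi_{33} = 0.3220.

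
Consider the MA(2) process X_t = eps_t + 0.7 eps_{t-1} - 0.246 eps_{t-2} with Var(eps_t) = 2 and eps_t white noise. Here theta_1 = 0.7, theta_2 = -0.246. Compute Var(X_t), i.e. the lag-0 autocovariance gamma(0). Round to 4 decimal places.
\gamma(0) = 3.1010

For an MA(q) process X_t = eps_t + sum_i theta_i eps_{t-i} with
Var(eps_t) = sigma^2, the variance is
  gamma(0) = sigma^2 * (1 + sum_i theta_i^2).
  sum_i theta_i^2 = (0.7)^2 + (-0.246)^2 = 0.49 + 0.060516 = 0.550516.
  gamma(0) = 2 * (1 + 0.550516) = 2 * 1.550516 = 3.101032, which rounds to 3.1010.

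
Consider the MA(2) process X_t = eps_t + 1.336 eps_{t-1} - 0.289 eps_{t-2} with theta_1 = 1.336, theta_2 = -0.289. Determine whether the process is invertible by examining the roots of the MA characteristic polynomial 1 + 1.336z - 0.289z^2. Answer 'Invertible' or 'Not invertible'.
\text{Not invertible}

The MA(q) characteristic polynomial is P(z) = 1 + 1.336z - 0.289z^2.
Invertibility requires all roots to lie outside the unit circle, i.e. |z| > 1 for every root.
Set 1 + (1.336) z + (-0.289) z^2 = 0, i.e. a z^2 + b z + c = 0 with a = -0.289, b = 1.336, c = 1.
Discriminant D = b^2 - 4ac = (1.336)^2 - 4*(-0.289)*1 = 1.784896 - (-1.156) = 2.940896.
D >= 0, so the roots are real: z = (-b +/- sqrt(D)) / (2a) = (-1.336 +/- 1.714904) / (-0.578).
  z_1 = (-1.336 + 1.714904) / (-0.578) = -0.6555,   |z_1| = 0.6555.
  z_2 = (-1.336 - 1.714904) / (-0.578) = 5.2784,   |z_2| = 5.2784.
Moduli of all roots: 0.6555, 5.2784.
All moduli strictly greater than 1? No.
Verdict: Not invertible.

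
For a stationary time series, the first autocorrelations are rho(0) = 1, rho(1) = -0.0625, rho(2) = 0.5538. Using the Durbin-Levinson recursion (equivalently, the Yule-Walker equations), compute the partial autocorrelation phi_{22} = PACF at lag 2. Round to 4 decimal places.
\phi_{22} = 0.5521

The PACF at lag k is phi_{kk}, the last component of the solution
to the Yule-Walker system G_k phi = r_k where
  (G_k)_{ij} = rho(|i - j|), (r_k)_i = rho(i), i,j = 1..k.
Equivalently, Durbin-Levinson gives phi_{kk} iteratively:
  phi_{11} = rho(1)
  phi_{kk} = [rho(k) - sum_{j=1..k-1} phi_{k-1,j} rho(k-j)]
            / [1 - sum_{j=1..k-1} phi_{k-1,j} rho(j)],
  phi_{k,j} = phi_{k-1,j} - phi_{kk} phi_{k-1,k-j},  j = 1..k-1.
Step k = 1:
  phi_11 = rho(1) = -0.0625.
Step k = 2:
  phi_22 = [rho(2) - phi_11 rho(1)] / [1 - phi_11 rho(1)] = [0.5538 - (-0.0625)(-0.0625)] / [1 - (-0.0625)(-0.0625)]
         = 0.54989375 / 0.99609375 = 0.5521.
Therefore phi_{22} = 0.5521.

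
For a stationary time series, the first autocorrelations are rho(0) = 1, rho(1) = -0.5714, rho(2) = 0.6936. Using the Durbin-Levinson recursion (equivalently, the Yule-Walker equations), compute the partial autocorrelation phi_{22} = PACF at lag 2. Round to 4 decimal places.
\phi_{22} = 0.5451

The PACF at lag k is phi_{kk}, the last component of the solution
to the Yule-Walker system G_k phi = r_k where
  (G_k)_{ij} = rho(|i - j|), (r_k)_i = rho(i), i,j = 1..k.
Equivalently, Durbin-Levinson gives phi_{kk} iteratively:
  phi_{11} = rho(1)
  phi_{kk} = [rho(k) - sum_{j=1..k-1} phi_{k-1,j} rho(k-j)]
            / [1 - sum_{j=1..k-1} phi_{k-1,j} rho(j)],
  phi_{k,j} = phi_{k-1,j} - phi_{kk} phi_{k-1,k-j},  j = 1..k-1.
Step k = 1:
  phi_11 = rho(1) = -0.5714.
Step k = 2:
  phi_22 = [rho(2) - phi_11 rho(1)] / [1 - phi_11 rho(1)] = [0.6936 - (-0.5714)(-0.5714)] / [1 - (-0.5714)(-0.5714)]
         = 0.36710204 / 0.67350204 = 0.5451.
Therefore phi_{22} = 0.5451.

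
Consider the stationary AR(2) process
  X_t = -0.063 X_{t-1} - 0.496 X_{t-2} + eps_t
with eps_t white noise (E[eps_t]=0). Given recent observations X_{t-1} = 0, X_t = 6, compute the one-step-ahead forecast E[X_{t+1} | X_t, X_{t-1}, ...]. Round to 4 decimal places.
E[X_{t+1} \mid \mathcal F_t] = -0.3780

For an AR(p) model X_t = c + sum_i phi_i X_{t-i} + eps_t, the
one-step-ahead conditional mean is
  E[X_{t+1} | X_t, ...] = c + sum_i phi_i X_{t+1-i}.
Substitute known values:
  E[X_{t+1} | ...] = (-0.063) * (6) + (-0.496) * (0)
                   = -0.3780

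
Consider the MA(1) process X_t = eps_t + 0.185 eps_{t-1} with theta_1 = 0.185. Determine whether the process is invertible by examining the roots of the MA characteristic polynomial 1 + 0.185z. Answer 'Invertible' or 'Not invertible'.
\text{Invertible}

The MA(q) characteristic polynomial is P(z) = 1 + 0.185z.
Invertibility requires all roots to lie outside the unit circle, i.e. |z| > 1 for every root.
This is linear in z: 1 + (0.185) z = 0  =>  z = -1/(0.185) = -5.405405,  |z| = 5.405405.
Moduli of all roots: 5.4054.
All moduli strictly greater than 1? Yes.
Verdict: Invertible.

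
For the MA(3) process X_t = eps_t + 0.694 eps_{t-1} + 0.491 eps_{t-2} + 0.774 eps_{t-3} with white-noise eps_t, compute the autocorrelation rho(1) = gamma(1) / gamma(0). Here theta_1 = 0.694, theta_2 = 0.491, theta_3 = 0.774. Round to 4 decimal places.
\rho(1) = 0.6094

For an MA(q) process with theta_0 = 1, the autocovariance is
  gamma(k) = sigma^2 * sum_{i=0..q-k} theta_i * theta_{i+k},
and rho(k) = gamma(k) / gamma(0). Sigma^2 cancels.
  numerator   = (1)*(0.694) + (0.694)*(0.491) + (0.491)*(0.774) = 1.414788.
  denominator = (1)^2 + (0.694)^2 + (0.491)^2 + (0.774)^2 = 2.321793.
  rho(1) = 1.414788 / 2.321793 = 0.6094.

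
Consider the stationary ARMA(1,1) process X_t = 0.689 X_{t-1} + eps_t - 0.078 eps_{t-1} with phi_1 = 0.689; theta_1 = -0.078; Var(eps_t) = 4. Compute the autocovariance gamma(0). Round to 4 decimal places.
\gamma(0) = 6.8428

Multiply the model equation by X_{t-k} and take expectations. With theta_0 = psi_0 = 1 and psi_j the MA(infinity) weights, this gives
  gamma(k) - sum_i phi_i gamma(k-i) = c_k,
  c_k = sigma^2 * sum_{j=k..q} theta_j psi_{j-k}   (c_k = 0 for k > q),
using gamma(-m) = gamma(m).
psi-weights needed (psi_j = theta_j + sum_i phi_i psi_{j-i}):
  psi_1 = theta_1 + phi_1 = -0.078 + (0.689) = 0.611
Right-hand sides:
  c_0 = sigma^2 (1 + theta_1 psi_1) = 4 * (1 + (-0.078)(0.611)) = 4 * 0.952342 = 3.809368
  c_1 = sigma^2 theta_1 = 4 * (-0.078) = -0.312
  c_2 = 0
Equations for k = 0 and k = 1 (AR order 1):
  gamma(0) = phi_1 gamma(1) + c_0
  gamma(1) = phi_1 gamma(0) + c_1
Substituting the second into the first: gamma(0) (1 - phi_1^2) = c_0 + phi_1 c_1, so
  gamma(0) = (c_0 + phi_1 c_1) / (1 - phi_1^2) = (3.809368 + (0.689)(-0.312)) / (1 - (0.689)^2) = 3.5944 / 0.525279 = 6.84284.
Therefore gamma(0) = 6.8428 (to 4 decimal places).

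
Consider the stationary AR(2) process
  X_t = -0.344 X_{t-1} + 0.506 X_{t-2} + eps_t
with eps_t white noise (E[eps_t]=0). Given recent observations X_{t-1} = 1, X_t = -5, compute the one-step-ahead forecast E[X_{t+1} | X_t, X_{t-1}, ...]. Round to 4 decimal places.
E[X_{t+1} \mid \mathcal F_t] = 2.2260

For an AR(p) model X_t = c + sum_i phi_i X_{t-i} + eps_t, the
one-step-ahead conditional mean is
  E[X_{t+1} | X_t, ...] = c + sum_i phi_i X_{t+1-i}.
Substitute known values:
  E[X_{t+1} | ...] = (-0.344) * (-5) + (0.506) * (1)
                   = 2.2260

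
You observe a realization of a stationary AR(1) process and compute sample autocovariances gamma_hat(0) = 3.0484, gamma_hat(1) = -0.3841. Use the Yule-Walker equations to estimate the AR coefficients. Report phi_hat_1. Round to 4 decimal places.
\hat\phi_{1} = -0.1260

The Yule-Walker equations for an AR(p) process read, in matrix form,
  Gamma_p phi = r_p,   with   (Gamma_p)_{ij} = gamma(|i - j|),
                       (r_p)_i = gamma(i),   i,j = 1..p.
Substitute the sample gammas (Toeplitz matrix and right-hand side of size 1):
  Gamma_p = [[3.0484]]
  r_p     = [-0.3841]
With p = 1 this is the single equation gamma(0) phi_1 = gamma(1):
  phi_hat_1 = gamma(1) / gamma(0) = -0.3841 / 3.0484 = -0.1260.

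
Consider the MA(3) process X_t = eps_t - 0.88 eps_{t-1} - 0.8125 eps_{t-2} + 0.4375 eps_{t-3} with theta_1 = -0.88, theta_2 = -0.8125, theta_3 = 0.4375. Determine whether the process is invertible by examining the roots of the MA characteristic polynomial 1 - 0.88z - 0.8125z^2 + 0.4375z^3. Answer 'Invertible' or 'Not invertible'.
\text{Not invertible}

The MA(q) characteristic polynomial is P(z) = 1 - 0.88z - 0.8125z^2 + 0.4375z^3.
Invertibility requires all roots to lie outside the unit circle, i.e. |z| > 1 for every root.
Degree 3: look for a simple real root z0 first, then factor out (1 - z/z0) and solve the remaining quadratic.
Testing z0 = 0.8: P(0.8) = 1 + (-0.88)(0.8) + (-0.8125)(0.8)^2 + (0.4375)(0.8)^3
  = 1 + (-0.704) + (-0.52) + (0.224) = 0.  So z_0 = 0.8 is a root, |z_0| = 0.8.
Divide out the factor (1 - 1.25 z) = (1 - z/z0) (since 1/z0 = 1.25):
  P(z) = (1 - 1.25 z)(1 + (0.37) z + (-0.35) z^2)
  [check: z-coef 0.37 - (1.25) = -0.88; z^2-coef -0.35 - (1.25)(0.37) = -0.8125; z^3-coef -(1.25)(-0.35) = 0.4375.]
Remaining roots from the quadratic factor 1 + (0.37) z + (-0.35) z^2:
  Set 1 + (0.37) z + (-0.35) z^2 = 0, i.e. a z^2 + b z + c = 0 with a = -0.35, b = 0.37, c = 1.
  Discriminant D = b^2 - 4ac = (0.37)^2 - 4*(-0.35)*1 = 0.1369 - (-1.4) = 1.5369.
  D >= 0, so the roots are real: z = (-b +/- sqrt(D)) / (2a) = (-0.37 +/- 1.239718) / (-0.7).
    z_1 = (-0.37 + 1.239718) / (-0.7) = -1.2425,   |z_1| = 1.2425.
    z_2 = (-0.37 - 1.239718) / (-0.7) = 2.2996,   |z_2| = 2.2996.
Moduli of all roots: 0.8000, 1.2425, 2.2996.
All moduli strictly greater than 1? No.
Verdict: Not invertible.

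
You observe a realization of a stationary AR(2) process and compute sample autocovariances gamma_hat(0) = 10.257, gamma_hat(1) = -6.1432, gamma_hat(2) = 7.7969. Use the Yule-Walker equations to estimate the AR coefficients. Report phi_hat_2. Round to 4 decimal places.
\hat\phi_{2} = 0.6260

The Yule-Walker equations for an AR(p) process read, in matrix form,
  Gamma_p phi = r_p,   with   (Gamma_p)_{ij} = gamma(|i - j|),
                       (r_p)_i = gamma(i),   i,j = 1..p.
Substitute the sample gammas (Toeplitz matrix and right-hand side of size 2):
  Gamma_p = [[10.257, -6.1432], [-6.1432, 10.257]]
  r_p     = [-6.1432, 7.7969]
Written out:
  10.257 phi_1 - 6.1432 phi_2 = -6.1432
  -6.1432 phi_1 + 10.257 phi_2 = 7.7969
Solve by Cramer's rule:
  det = gamma(0)^2 - gamma(1)^2 = (10.257)^2 - (-6.1432)^2 = 105.206049 - 37.73890624 = 67.46714276
  phi_hat_1 = [gamma(1) gamma(0) - gamma(1) gamma(2)] / det = [(-6.1432)(10.257) - (-6.1432)(7.7969)] / 67.46714276 = -15.11288632 / 67.46714276 = -0.224
  phi_hat_2 = [gamma(0) gamma(2) - gamma(1)^2] / det = [(10.257)(7.7969) - (-6.1432)^2] / 67.46714276 = 42.23389706 / 67.46714276 = 0.626
So phi_hat = [-0.2240, 0.6260].
Therefore phi_hat_2 = 0.6260.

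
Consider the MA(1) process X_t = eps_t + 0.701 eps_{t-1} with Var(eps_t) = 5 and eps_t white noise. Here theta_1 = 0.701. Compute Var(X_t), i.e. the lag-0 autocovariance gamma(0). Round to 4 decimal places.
\gamma(0) = 7.4570

For an MA(q) process X_t = eps_t + sum_i theta_i eps_{t-i} with
Var(eps_t) = sigma^2, the variance is
  gamma(0) = sigma^2 * (1 + sum_i theta_i^2).
  sum_i theta_i^2 = (0.701)^2 = 0.491401.
  gamma(0) = 5 * (1 + 0.491401) = 5 * 1.491401 = 7.457005, which rounds to 7.4570.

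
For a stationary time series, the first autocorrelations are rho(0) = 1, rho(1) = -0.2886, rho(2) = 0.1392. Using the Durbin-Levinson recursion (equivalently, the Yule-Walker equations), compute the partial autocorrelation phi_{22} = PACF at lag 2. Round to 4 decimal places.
\phi_{22} = 0.0610

The PACF at lag k is phi_{kk}, the last component of the solution
to the Yule-Walker system G_k phi = r_k where
  (G_k)_{ij} = rho(|i - j|), (r_k)_i = rho(i), i,j = 1..k.
Equivalently, Durbin-Levinson gives phi_{kk} iteratively:
  phi_{11} = rho(1)
  phi_{kk} = [rho(k) - sum_{j=1..k-1} phi_{k-1,j} rho(k-j)]
            / [1 - sum_{j=1..k-1} phi_{k-1,j} rho(j)],
  phi_{k,j} = phi_{k-1,j} - phi_{kk} phi_{k-1,k-j},  j = 1..k-1.
Step k = 1:
  phi_11 = rho(1) = -0.2886.
Step k = 2:
  phi_22 = [rho(2) - phi_11 rho(1)] / [1 - phi_11 rho(1)] = [0.1392 - (-0.2886)(-0.2886)] / [1 - (-0.2886)(-0.2886)]
         = 0.05591004 / 0.91671004 = 0.061.
Therefore phi_{22} = 0.0610.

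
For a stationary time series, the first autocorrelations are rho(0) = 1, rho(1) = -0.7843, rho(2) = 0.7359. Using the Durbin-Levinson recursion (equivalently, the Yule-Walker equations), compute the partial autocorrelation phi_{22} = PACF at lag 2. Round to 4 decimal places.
\phi_{22} = 0.3138

The PACF at lag k is phi_{kk}, the last component of the solution
to the Yule-Walker system G_k phi = r_k where
  (G_k)_{ij} = rho(|i - j|), (r_k)_i = rho(i), i,j = 1..k.
Equivalently, Durbin-Levinson gives phi_{kk} iteratively:
  phi_{11} = rho(1)
  phi_{kk} = [rho(k) - sum_{j=1..k-1} phi_{k-1,j} rho(k-j)]
            / [1 - sum_{j=1..k-1} phi_{k-1,j} rho(j)],
  phi_{k,j} = phi_{k-1,j} - phi_{kk} phi_{k-1,k-j},  j = 1..k-1.
Step k = 1:
  phi_11 = rho(1) = -0.7843.
Step k = 2:
  phi_22 = [rho(2) - phi_11 rho(1)] / [1 - phi_11 rho(1)] = [0.7359 - (-0.7843)(-0.7843)] / [1 - (-0.7843)(-0.7843)]
         = 0.12077351 / 0.38487351 = 0.3138.
Therefore phi_{22} = 0.3138.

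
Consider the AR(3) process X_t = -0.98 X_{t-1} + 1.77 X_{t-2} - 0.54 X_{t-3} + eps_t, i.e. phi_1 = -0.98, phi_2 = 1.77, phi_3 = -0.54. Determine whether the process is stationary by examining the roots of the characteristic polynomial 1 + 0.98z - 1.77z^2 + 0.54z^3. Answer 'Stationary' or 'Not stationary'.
\text{Not stationary}

The AR(p) characteristic polynomial is P(z) = 1 + 0.98z - 1.77z^2 + 0.54z^3.
Stationarity requires all roots to lie outside the unit circle, i.e. |z| > 1 for every root.
Degree 3: look for a simple real root z0 first, then factor out (1 - z/z0) and solve the remaining quadratic.
Testing z0 = -0.5: P(-0.5) = 1 + (0.98)(-0.5) + (-1.77)(-0.5)^2 + (0.54)(-0.5)^3
  = 1 + (-0.49) + (-0.4425) + (-0.0675) = 0.  So z_0 = -0.5 is a root, |z_0| = 0.5.
Divide out the factor (1 + 2 z) = (1 - z/z0) (since 1/z0 = -2):
  P(z) = (1 + 2 z)(1 + (-1.02) z + (0.27) z^2)
  [check: z-coef -1.02 - (-2) = 0.98; z^2-coef 0.27 - (-2)(-1.02) = -1.77; z^3-coef -(-2)(0.27) = 0.54.]
Remaining roots from the quadratic factor 1 + (-1.02) z + (0.27) z^2:
  Set 1 + (-1.02) z + (0.27) z^2 = 0, i.e. a z^2 + b z + c = 0 with a = 0.27, b = -1.02, c = 1.
  Discriminant D = b^2 - 4ac = (-1.02)^2 - 4*(0.27)*1 = 1.0404 - (1.08) = -0.0396.
  D < 0, so the roots are the complex-conjugate pair z = (-b +/- i sqrt(-D)) / (2a) = 1.8889 +/- 0.3685i.
  For a conjugate pair |z|^2 = z * conj(z) = (product of roots) = c/a = 1/(0.27) = 3.703704, so |z| = sqrt(3.703704) = 1.9245 for both roots.
Moduli of all roots: 0.5000, 1.9245, 1.9245.
All moduli strictly greater than 1? No.
Verdict: Not stationary.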